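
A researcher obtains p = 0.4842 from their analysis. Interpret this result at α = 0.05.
Since p = 0.4842 > α = 0.05, fail to reject H₀.
There is insufficient evidence to reject the null hypothesis; the result is not statistically significant at the 0.05 level.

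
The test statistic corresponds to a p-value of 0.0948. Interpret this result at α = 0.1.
Since p = 0.0948 < α = 0.1, reject H₀.
There is sufficient evidence to reject the null hypothesis; the result is statistically significant at the 0.1 level.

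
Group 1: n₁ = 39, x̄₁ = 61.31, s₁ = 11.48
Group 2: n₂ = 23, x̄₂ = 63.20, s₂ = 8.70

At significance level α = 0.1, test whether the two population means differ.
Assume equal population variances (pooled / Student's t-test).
Student's two-sample t-test (equal variances):
H₀: μ₁ = μ₂
H₁: μ₁ ≠ μ₂
df = n₁ + n₂ - 2 = 60
Pooled variance s_p² = [(n₁-1)s₁² + (n₂-1)s₂²] / (n₁ + n₂ - 2) = [(38)(11.48²) + (22)(8.70²)] / 60 = 111.2203
SE = √(s_p²(1/n₁ + 1/n₂)) = √(111.2203 × (1/39 + 1/23)) = 2.7726
t = (x̄₁ - x̄₂) / SE = (61.31 - 63.20) / 2.7726 = -1.89 / 2.7726 = -0.682
p-value = 0.4981

Since p-value > α = 0.1, we fail to reject H₀.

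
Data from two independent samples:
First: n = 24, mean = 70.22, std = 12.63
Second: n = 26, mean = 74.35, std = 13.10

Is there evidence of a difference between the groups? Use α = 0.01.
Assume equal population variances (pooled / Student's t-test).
Student's two-sample t-test (equal variances):
H₀: μ₁ = μ₂
H₁: μ₁ ≠ μ₂
df = n₁ + n₂ - 2 = 48
Pooled variance s_p² = [(n₁-1)s₁² + (n₂-1)s₂²] / (n₁ + n₂ - 2) = [(23)(12.63²) + (25)(13.10²)] / 48 = 165.8154
SE = √(s_p²(1/n₁ + 1/n₂)) = √(165.8154 × (1/24 + 1/26)) = 3.6451
t = (x̄₁ - x̄₂) / SE = (70.22 - 74.35) / 3.6451 = -4.13 / 3.6451 = -1.133
p-value = 0.2628

Since p-value > α = 0.01, we fail to reject H₀.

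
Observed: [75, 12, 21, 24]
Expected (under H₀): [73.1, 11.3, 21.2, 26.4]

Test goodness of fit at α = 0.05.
Chi-square goodness of fit test:
H₀: observed counts match expected distribution
H₁: observed counts differ from expected distribution
df = k - 1 = 3
χ² = Σ(O - E)²/E
   = (75 - 73.1)²/73.1 + (12 - 11.3)²/11.3 + (21 - 21.2)²/21.2 + (24 - 26.4)²/26.4
   = 0.049 + 0.043 + 0.002 + 0.218
   = 0.31
p-value = 0.9576

Since p-value > α = 0.05, we fail to reject H₀.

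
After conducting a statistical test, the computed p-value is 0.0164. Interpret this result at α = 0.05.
Since p = 0.0164 < α = 0.05, reject H₀.
There is sufficient evidence to reject the null hypothesis; the result is statistically significant at the 0.05 level.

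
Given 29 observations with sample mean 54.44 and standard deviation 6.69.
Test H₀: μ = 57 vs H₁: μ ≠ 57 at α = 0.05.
One-sample t-test:
H₀: μ = 57
H₁: μ ≠ 57
df = n - 1 = 28
t = (x̄ - μ₀) / (s/√n) = (54.44 - 57) / (6.69/√29) = -2.061
p-value = 0.0487

Since p-value < α = 0.05, we reject H₀.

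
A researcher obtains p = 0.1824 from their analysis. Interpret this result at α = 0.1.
Since p = 0.1824 > α = 0.1, fail to reject H₀.
There is insufficient evidence to reject the null hypothesis; the result is not statistically significant at the 0.1 level.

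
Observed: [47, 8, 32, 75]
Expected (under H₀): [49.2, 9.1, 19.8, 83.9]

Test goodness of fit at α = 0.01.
Chi-square goodness of fit test:
H₀: observed counts match expected distribution
H₁: observed counts differ from expected distribution
df = k - 1 = 3
χ² = Σ(O - E)²/E
   = (47 - 49.2)²/49.2 + (8 - 9.1)²/9.1 + (32 - 19.8)²/19.8 + (75 - 83.9)²/83.9
   = 0.098 + 0.133 + 7.517 + 0.944
   = 8.69
p-value = 0.0337

Since p-value > α = 0.01, we fail to reject H₀.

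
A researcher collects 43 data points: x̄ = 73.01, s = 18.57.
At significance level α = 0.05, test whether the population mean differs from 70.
One-sample t-test:
H₀: μ = 70
H₁: μ ≠ 70
df = n - 1 = 42
t = (x̄ - μ₀) / (s/√n) = (73.01 - 70) / (18.57/√43) = 1.063
p-value = 0.2939

Since p-value > α = 0.05, we fail to reject H₀.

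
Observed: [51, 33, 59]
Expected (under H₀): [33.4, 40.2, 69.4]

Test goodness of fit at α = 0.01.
Chi-square goodness of fit test:
H₀: observed counts match expected distribution
H₁: observed counts differ from expected distribution
df = k - 1 = 2
χ² = Σ(O - E)²/E
   = (51 - 33.4)²/33.4 + (33 - 40.2)²/40.2 + (59 - 69.4)²/69.4
   = 9.274 + 1.290 + 1.559
   = 12.12
p-value = 0.0023

Since p-value < α = 0.01, we reject H₀.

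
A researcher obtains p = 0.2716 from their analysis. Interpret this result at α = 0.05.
Since p = 0.2716 > α = 0.05, fail to reject H₀.
There is insufficient evidence to reject the null hypothesis; the result is not statistically significant at the 0.05 level.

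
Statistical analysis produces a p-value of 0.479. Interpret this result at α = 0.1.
Since p = 0.479 > α = 0.1, fail to reject H₀.
There is insufficient evidence to reject the null hypothesis; the result is not statistically significant at the 0.1 level.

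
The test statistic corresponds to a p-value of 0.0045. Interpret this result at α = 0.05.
Since p = 0.0045 < α = 0.05, reject H₀.
There is sufficient evidence to reject the null hypothesis; the result is statistically significant at the 0.05 level.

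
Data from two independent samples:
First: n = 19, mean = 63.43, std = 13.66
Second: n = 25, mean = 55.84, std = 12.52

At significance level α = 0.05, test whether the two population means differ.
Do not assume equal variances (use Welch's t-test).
Welch's two-sample t-test:
H₀: μ₁ = μ₂
H₁: μ₁ ≠ μ₂
s₁²/n₁ = 13.66²/19 = 9.8208,  s₂²/n₂ = 12.52²/25 = 6.2700
SE = √(s₁²/n₁ + s₂²/n₂) = √(9.8208 + 6.2700) = 4.0113
df (Welch-Satterthwaite) = (s₁²/n₁ + s₂²/n₂)² / [(s₁²/n₁)²/(n₁-1) + (s₂²/n₂)²/(n₂-1)] ≈ 37.01
t = (x̄₁ - x̄₂) / SE = (63.43 - 55.84) / 4.0113 = 7.59 / 4.0113 = 1.892
p-value = 0.0663

Since p-value > α = 0.05, we fail to reject H₀.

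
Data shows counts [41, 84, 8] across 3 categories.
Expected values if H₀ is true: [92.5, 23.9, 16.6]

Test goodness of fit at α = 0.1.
Chi-square goodness of fit test:
H₀: observed counts match expected distribution
H₁: observed counts differ from expected distribution
df = k - 1 = 2
χ² = Σ(O - E)²/E
   = (41 - 92.5)²/92.5 + (84 - 23.9)²/23.9 + (8 - 16.6)²/16.6
   = 28.673 + 151.130 + 4.455
   = 184.26
p-value < 0.0001

Since p-value < α = 0.1, we reject H₀.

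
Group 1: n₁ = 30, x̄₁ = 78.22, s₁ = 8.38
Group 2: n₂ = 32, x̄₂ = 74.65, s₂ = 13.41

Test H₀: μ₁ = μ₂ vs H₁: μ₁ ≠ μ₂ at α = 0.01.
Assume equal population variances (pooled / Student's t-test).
Student's two-sample t-test (equal variances):
H₀: μ₁ = μ₂
H₁: μ₁ ≠ μ₂
df = n₁ + n₂ - 2 = 60
Pooled variance s_p² = [(n₁-1)s₁² + (n₂-1)s₂²] / (n₁ + n₂ - 2) = [(29)(8.38²) + (31)(13.41²)] / 60 = 126.8530
SE = √(s_p²(1/n₁ + 1/n₂)) = √(126.8530 × (1/30 + 1/32)) = 2.8623
t = (x̄₁ - x̄₂) / SE = (78.22 - 74.65) / 2.8623 = 3.57 / 2.8623 = 1.247
p-value = 0.2171

Since p-value > α = 0.01, we fail to reject H₀.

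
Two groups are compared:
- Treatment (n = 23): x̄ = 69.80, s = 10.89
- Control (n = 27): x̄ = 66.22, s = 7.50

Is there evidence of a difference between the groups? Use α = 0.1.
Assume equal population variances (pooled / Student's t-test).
Student's two-sample t-test (equal variances):
H₀: μ₁ = μ₂
H₁: μ₁ ≠ μ₂
df = n₁ + n₂ - 2 = 48
Pooled variance s_p² = [(n₁-1)s₁² + (n₂-1)s₂²] / (n₁ + n₂ - 2) = [(22)(10.89²) + (26)(7.50²)] / 48 = 84.8235
SE = √(s_p²(1/n₁ + 1/n₂)) = √(84.8235 × (1/23 + 1/27)) = 2.6133
t = (x̄₁ - x̄₂) / SE = (69.80 - 66.22) / 2.6133 = 3.58 / 2.6133 = 1.370
p-value = 0.1771

Since p-value > α = 0.1, we fail to reject H₀.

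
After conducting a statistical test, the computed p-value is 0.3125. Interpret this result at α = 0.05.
Since p = 0.3125 > α = 0.05, fail to reject H₀.
There is insufficient evidence to reject the null hypothesis; the result is not statistically significant at the 0.05 level.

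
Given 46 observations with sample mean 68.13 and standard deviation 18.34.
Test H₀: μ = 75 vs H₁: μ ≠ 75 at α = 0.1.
One-sample t-test:
H₀: μ = 75
H₁: μ ≠ 75
df = n - 1 = 45
t = (x̄ - μ₀) / (s/√n) = (68.13 - 75) / (18.34/√46) = -2.541
p-value = 0.0146

Since p-value < α = 0.1, we reject H₀.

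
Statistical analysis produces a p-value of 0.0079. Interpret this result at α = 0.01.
Since p = 0.0079 < α = 0.01, reject H₀.
There is sufficient evidence to reject the null hypothesis; the result is statistically significant at the 0.01 level.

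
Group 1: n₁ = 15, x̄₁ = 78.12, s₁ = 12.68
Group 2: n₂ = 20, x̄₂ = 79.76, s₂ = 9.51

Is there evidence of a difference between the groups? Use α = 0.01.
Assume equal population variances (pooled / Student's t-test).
Student's two-sample t-test (equal variances):
H₀: μ₁ = μ₂
H₁: μ₁ ≠ μ₂
df = n₁ + n₂ - 2 = 33
Pooled variance s_p² = [(n₁-1)s₁² + (n₂-1)s₂²] / (n₁ + n₂ - 2) = [(14)(12.68²) + (19)(9.51²)] / 33 = 120.2823
SE = √(s_p²(1/n₁ + 1/n₂)) = √(120.2823 × (1/15 + 1/20)) = 3.7461
t = (x̄₁ - x̄₂) / SE = (78.12 - 79.76) / 3.7461 = -1.64 / 3.7461 = -0.438
p-value = 0.6644

Since p-value > α = 0.01, we fail to reject H₀.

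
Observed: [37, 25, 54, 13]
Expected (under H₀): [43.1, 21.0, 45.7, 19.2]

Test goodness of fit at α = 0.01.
Chi-square goodness of fit test:
H₀: observed counts match expected distribution
H₁: observed counts differ from expected distribution
df = k - 1 = 3
χ² = Σ(O - E)²/E
   = (37 - 43.1)²/43.1 + (25 - 21.0)²/21.0 + (54 - 45.7)²/45.7 + (13 - 19.2)²/19.2
   = 0.863 + 0.762 + 1.507 + 2.002
   = 5.13
p-value = 0.1622

Since p-value > α = 0.01, we fail to reject H₀.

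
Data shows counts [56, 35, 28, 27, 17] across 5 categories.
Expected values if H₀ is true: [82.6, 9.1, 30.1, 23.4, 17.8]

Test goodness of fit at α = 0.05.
Chi-square goodness of fit test:
H₀: observed counts match expected distribution
H₁: observed counts differ from expected distribution
df = k - 1 = 4
χ² = Σ(O - E)²/E
   = (56 - 82.6)²/82.6 + (35 - 9.1)²/9.1 + (28 - 30.1)²/30.1 + (27 - 23.4)²/23.4 + (17 - 17.8)²/17.8
   = 8.566 + 73.715 + 0.147 + 0.554 + 0.036
   = 83.02
p-value < 0.0001

Since p-value < α = 0.05, we reject H₀.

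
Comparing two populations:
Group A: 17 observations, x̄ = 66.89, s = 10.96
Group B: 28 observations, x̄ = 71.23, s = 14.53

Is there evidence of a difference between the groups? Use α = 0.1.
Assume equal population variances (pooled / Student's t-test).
Student's two-sample t-test (equal variances):
H₀: μ₁ = μ₂
H₁: μ₁ ≠ μ₂
df = n₁ + n₂ - 2 = 43
Pooled variance s_p² = [(n₁-1)s₁² + (n₂-1)s₂²] / (n₁ + n₂ - 2) = [(16)(10.96²) + (27)(14.53²)] / 43 = 177.2607
SE = √(s_p²(1/n₁ + 1/n₂)) = √(177.2607 × (1/17 + 1/28)) = 4.0936
t = (x̄₁ - x̄₂) / SE = (66.89 - 71.23) / 4.0936 = -4.34 / 4.0936 = -1.060
p-value = 0.2950

Since p-value > α = 0.1, we fail to reject H₀.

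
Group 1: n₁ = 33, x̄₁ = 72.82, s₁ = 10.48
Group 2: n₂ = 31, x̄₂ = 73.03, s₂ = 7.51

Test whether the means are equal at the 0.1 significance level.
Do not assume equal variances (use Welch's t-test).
Welch's two-sample t-test:
H₀: μ₁ = μ₂
H₁: μ₁ ≠ μ₂
s₁²/n₁ = 10.48²/33 = 3.3282,  s₂²/n₂ = 7.51²/31 = 1.8194
SE = √(s₁²/n₁ + s₂²/n₂) = √(3.3282 + 1.8194) = 2.2688
df (Welch-Satterthwaite) = (s₁²/n₁ + s₂²/n₂)² / [(s₁²/n₁)²/(n₁-1) + (s₂²/n₂)²/(n₂-1)] ≈ 58.05
t = (x̄₁ - x̄₂) / SE = (72.82 - 73.03) / 2.2688 = -0.21 / 2.2688 = -0.093
p-value = 0.9266

Since p-value > α = 0.1, we fail to reject H₀.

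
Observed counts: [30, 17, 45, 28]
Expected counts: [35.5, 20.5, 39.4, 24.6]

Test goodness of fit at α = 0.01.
Chi-square goodness of fit test:
H₀: observed counts match expected distribution
H₁: observed counts differ from expected distribution
df = k - 1 = 3
χ² = Σ(O - E)²/E
   = (30 - 35.5)²/35.5 + (17 - 20.5)²/20.5 + (45 - 39.4)²/39.4 + (28 - 24.6)²/24.6
   = 0.852 + 0.598 + 0.796 + 0.470
   = 2.72
p-value = 0.4376

Since p-value > α = 0.01, we fail to reject H₀.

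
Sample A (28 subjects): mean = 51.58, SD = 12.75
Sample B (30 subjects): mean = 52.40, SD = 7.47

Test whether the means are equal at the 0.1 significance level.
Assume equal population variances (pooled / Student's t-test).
Student's two-sample t-test (equal variances):
H₀: μ₁ = μ₂
H₁: μ₁ ≠ μ₂
df = n₁ + n₂ - 2 = 56
Pooled variance s_p² = [(n₁-1)s₁² + (n₂-1)s₂²] / (n₁ + n₂ - 2) = [(27)(12.75²) + (29)(7.47²)] / 56 = 107.2752
SE = √(s_p²(1/n₁ + 1/n₂)) = √(107.2752 × (1/28 + 1/30)) = 2.7216
t = (x̄₁ - x̄₂) / SE = (51.58 - 52.40) / 2.7216 = -0.82 / 2.7216 = -0.301
p-value = 0.7643

Since p-value > α = 0.1, we fail to reject H₀.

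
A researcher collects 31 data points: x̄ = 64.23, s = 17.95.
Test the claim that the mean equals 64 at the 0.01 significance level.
One-sample t-test:
H₀: μ = 64
H₁: μ ≠ 64
df = n - 1 = 30
t = (x̄ - μ₀) / (s/√n) = (64.23 - 64) / (17.95/√31) = 0.071
p-value = 0.9436

Since p-value > α = 0.01, we fail to reject H₀.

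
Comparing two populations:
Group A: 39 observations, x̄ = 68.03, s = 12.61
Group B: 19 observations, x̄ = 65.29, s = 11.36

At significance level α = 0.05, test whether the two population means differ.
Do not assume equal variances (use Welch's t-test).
Welch's two-sample t-test:
H₀: μ₁ = μ₂
H₁: μ₁ ≠ μ₂
s₁²/n₁ = 12.61²/39 = 4.0772,  s₂²/n₂ = 11.36²/19 = 6.7921
SE = √(s₁²/n₁ + s₂²/n₂) = √(4.0772 + 6.7921) = 3.2969
df (Welch-Satterthwaite) = (s₁²/n₁ + s₂²/n₂)² / [(s₁²/n₁)²/(n₁-1) + (s₂²/n₂)²/(n₂-1)] ≈ 39.38
t = (x̄₁ - x̄₂) / SE = (68.03 - 65.29) / 3.2969 = 2.74 / 3.2969 = 0.831
p-value = 0.4109

Since p-value > α = 0.05, we fail to reject H₀.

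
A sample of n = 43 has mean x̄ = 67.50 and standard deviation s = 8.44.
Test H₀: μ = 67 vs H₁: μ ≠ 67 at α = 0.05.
One-sample t-test:
H₀: μ = 67
H₁: μ ≠ 67
df = n - 1 = 42
t = (x̄ - μ₀) / (s/√n) = (67.50 - 67) / (8.44/√43) = 0.388
p-value = 0.6996

Since p-value > α = 0.05, we fail to reject H₀.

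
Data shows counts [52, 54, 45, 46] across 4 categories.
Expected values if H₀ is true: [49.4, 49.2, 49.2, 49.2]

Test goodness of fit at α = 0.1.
Chi-square goodness of fit test:
H₀: observed counts match expected distribution
H₁: observed counts differ from expected distribution
df = k - 1 = 3
χ² = Σ(O - E)²/E
   = (52 - 49.4)²/49.4 + (54 - 49.2)²/49.2 + (45 - 49.2)²/49.2 + (46 - 49.2)²/49.2
   = 0.137 + 0.468 + 0.359 + 0.208
   = 1.17
p-value = 0.7598

Since p-value > α = 0.1, we fail to reject H₀.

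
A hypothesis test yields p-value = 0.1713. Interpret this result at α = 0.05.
Since p = 0.1713 > α = 0.05, fail to reject H₀.
There is insufficient evidence to reject the null hypothesis; the result is not statistically significant at the 0.05 level.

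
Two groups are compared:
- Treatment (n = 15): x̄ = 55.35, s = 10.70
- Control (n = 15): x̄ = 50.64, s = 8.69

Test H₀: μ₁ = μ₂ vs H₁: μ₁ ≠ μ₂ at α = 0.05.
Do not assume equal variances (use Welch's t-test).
Welch's two-sample t-test:
H₀: μ₁ = μ₂
H₁: μ₁ ≠ μ₂
s₁²/n₁ = 10.70²/15 = 7.6327,  s₂²/n₂ = 8.69²/15 = 5.0344
SE = √(s₁²/n₁ + s₂²/n₂) = √(7.6327 + 5.0344) = 3.5591
df (Welch-Satterthwaite) = (s₁²/n₁ + s₂²/n₂)² / [(s₁²/n₁)²/(n₁-1) + (s₂²/n₂)²/(n₂-1)] ≈ 26.87
t = (x̄₁ - x̄₂) / SE = (55.35 - 50.64) / 3.5591 = 4.71 / 3.5591 = 1.323
p-value = 0.1969

Since p-value > α = 0.05, we fail to reject H₀.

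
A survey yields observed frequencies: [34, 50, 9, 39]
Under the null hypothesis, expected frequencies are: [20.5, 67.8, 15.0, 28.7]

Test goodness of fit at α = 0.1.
Chi-square goodness of fit test:
H₀: observed counts match expected distribution
H₁: observed counts differ from expected distribution
df = k - 1 = 3
χ² = Σ(O - E)²/E
   = (34 - 20.5)²/20.5 + (50 - 67.8)²/67.8 + (9 - 15.0)²/15.0 + (39 - 28.7)²/28.7
   = 8.890 + 4.673 + 2.400 + 3.697
   = 19.66
p-value = 0.0002

Since p-value < α = 0.1, we reject H₀.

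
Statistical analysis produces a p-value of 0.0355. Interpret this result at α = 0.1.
Since p = 0.0355 < α = 0.1, reject H₀.
There is sufficient evidence to reject the null hypothesis; the result is statistically significant at the 0.1 level.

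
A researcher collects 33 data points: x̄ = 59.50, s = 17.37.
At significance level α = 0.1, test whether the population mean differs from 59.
One-sample t-test:
H₀: μ = 59
H₁: μ ≠ 59
df = n - 1 = 32
t = (x̄ - μ₀) / (s/√n) = (59.50 - 59) / (17.37/√33) = 0.165
p-value = 0.8697

Since p-value > α = 0.1, we fail to reject H₀.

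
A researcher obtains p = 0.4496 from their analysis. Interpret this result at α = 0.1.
Since p = 0.4496 > α = 0.1, fail to reject H₀.
There is insufficient evidence to reject the null hypothesis; the result is not statistically significant at the 0.1 level.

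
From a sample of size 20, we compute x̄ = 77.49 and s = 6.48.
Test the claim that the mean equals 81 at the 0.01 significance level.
One-sample t-test:
H₀: μ = 81
H₁: μ ≠ 81
df = n - 1 = 19
t = (x̄ - μ₀) / (s/√n) = (77.49 - 81) / (6.48/√20) = -2.422
p-value = 0.0256

Since p-value > α = 0.01, we fail to reject H₀.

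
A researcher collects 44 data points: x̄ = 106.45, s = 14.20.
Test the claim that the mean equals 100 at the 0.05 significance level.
One-sample t-test:
H₀: μ = 100
H₁: μ ≠ 100
df = n - 1 = 43
t = (x̄ - μ₀) / (s/√n) = (106.45 - 100) / (14.20/√44) = 3.013
p-value = 0.0043

Since p-value < α = 0.05, we reject H₀.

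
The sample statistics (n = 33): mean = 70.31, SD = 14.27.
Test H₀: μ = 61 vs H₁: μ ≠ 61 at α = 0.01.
One-sample t-test:
H₀: μ = 61
H₁: μ ≠ 61
df = n - 1 = 32
t = (x̄ - μ₀) / (s/√n) = (70.31 - 61) / (14.27/√33) = 3.748
p-value = 0.0007

Since p-value < α = 0.01, we reject H₀.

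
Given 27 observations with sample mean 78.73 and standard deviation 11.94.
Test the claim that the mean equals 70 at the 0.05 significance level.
One-sample t-test:
H₀: μ = 70
H₁: μ ≠ 70
df = n - 1 = 26
t = (x̄ - μ₀) / (s/√n) = (78.73 - 70) / (11.94/√27) = 3.799
p-value = 0.0008

Since p-value < α = 0.05, we reject H₀.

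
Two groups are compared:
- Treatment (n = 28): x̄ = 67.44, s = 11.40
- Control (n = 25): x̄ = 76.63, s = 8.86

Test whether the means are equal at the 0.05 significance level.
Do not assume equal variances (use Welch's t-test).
Welch's two-sample t-test:
H₀: μ₁ = μ₂
H₁: μ₁ ≠ μ₂
s₁²/n₁ = 11.40²/28 = 4.6414,  s₂²/n₂ = 8.86²/25 = 3.1400
SE = √(s₁²/n₁ + s₂²/n₂) = √(4.6414 + 3.1400) = 2.7895
df (Welch-Satterthwaite) = (s₁²/n₁ + s₂²/n₂)² / [(s₁²/n₁)²/(n₁-1) + (s₂²/n₂)²/(n₂-1)] ≈ 50.10
t = (x̄₁ - x̄₂) / SE = (67.44 - 76.63) / 2.7895 = -9.19 / 2.7895 = -3.294
p-value = 0.0018

Since p-value < α = 0.05, we reject H₀.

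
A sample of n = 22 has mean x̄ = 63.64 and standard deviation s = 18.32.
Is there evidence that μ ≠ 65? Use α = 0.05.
One-sample t-test:
H₀: μ = 65
H₁: μ ≠ 65
df = n - 1 = 21
t = (x̄ - μ₀) / (s/√n) = (63.64 - 65) / (18.32/√22) = -0.348
p-value = 0.7312

Since p-value > α = 0.05, we fail to reject H₀.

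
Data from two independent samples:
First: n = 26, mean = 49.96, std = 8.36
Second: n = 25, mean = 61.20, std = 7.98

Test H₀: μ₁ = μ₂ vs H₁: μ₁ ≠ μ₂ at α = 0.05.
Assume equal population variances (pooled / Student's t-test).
Student's two-sample t-test (equal variances):
H₀: μ₁ = μ₂
H₁: μ₁ ≠ μ₂
df = n₁ + n₂ - 2 = 49
Pooled variance s_p² = [(n₁-1)s₁² + (n₂-1)s₂²] / (n₁ + n₂ - 2) = [(25)(8.36²) + (24)(7.98²)] / 49 = 66.8484
SE = √(s_p²(1/n₁ + 1/n₂)) = √(66.8484 × (1/26 + 1/25)) = 2.2902
t = (x̄₁ - x̄₂) / SE = (49.96 - 61.20) / 2.2902 = -11.24 / 2.2902 = -4.908
p-value < 0.0001

Since p-value < α = 0.05, we reject H₀.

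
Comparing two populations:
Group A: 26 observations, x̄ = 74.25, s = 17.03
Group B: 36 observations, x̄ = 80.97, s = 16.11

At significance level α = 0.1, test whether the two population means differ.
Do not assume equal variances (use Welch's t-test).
Welch's two-sample t-test:
H₀: μ₁ = μ₂
H₁: μ₁ ≠ μ₂
s₁²/n₁ = 17.03²/26 = 11.1547,  s₂²/n₂ = 16.11²/36 = 7.2092
SE = √(s₁²/n₁ + s₂²/n₂) = √(11.1547 + 7.2092) = 4.2853
df (Welch-Satterthwaite) = (s₁²/n₁ + s₂²/n₂)² / [(s₁²/n₁)²/(n₁-1) + (s₂²/n₂)²/(n₂-1)] ≈ 52.19
t = (x̄₁ - x̄₂) / SE = (74.25 - 80.97) / 4.2853 = -6.72 / 4.2853 = -1.568
p-value = 0.1229

Since p-value > α = 0.1, we fail to reject H₀.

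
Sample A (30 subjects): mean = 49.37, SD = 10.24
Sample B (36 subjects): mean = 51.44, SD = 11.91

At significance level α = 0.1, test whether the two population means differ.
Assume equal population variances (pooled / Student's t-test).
Student's two-sample t-test (equal variances):
H₀: μ₁ = μ₂
H₁: μ₁ ≠ μ₂
df = n₁ + n₂ - 2 = 64
Pooled variance s_p² = [(n₁-1)s₁² + (n₂-1)s₂²] / (n₁ + n₂ - 2) = [(29)(10.24²) + (35)(11.91²)] / 64 = 125.0868
SE = √(s_p²(1/n₁ + 1/n₂)) = √(125.0868 × (1/30 + 1/36)) = 2.7648
t = (x̄₁ - x̄₂) / SE = (49.37 - 51.44) / 2.7648 = -2.07 / 2.7648 = -0.749
p-value = 0.4568

Since p-value > α = 0.1, we fail to reject H₀.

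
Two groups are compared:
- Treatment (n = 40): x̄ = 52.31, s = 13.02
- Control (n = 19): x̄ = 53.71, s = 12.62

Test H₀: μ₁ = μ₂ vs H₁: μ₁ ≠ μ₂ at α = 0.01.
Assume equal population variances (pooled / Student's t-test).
Student's two-sample t-test (equal variances):
H₀: μ₁ = μ₂
H₁: μ₁ ≠ μ₂
df = n₁ + n₂ - 2 = 57
Pooled variance s_p² = [(n₁-1)s₁² + (n₂-1)s₂²] / (n₁ + n₂ - 2) = [(39)(13.02²) + (18)(12.62²)] / 57 = 166.2817
SE = √(s_p²(1/n₁ + 1/n₂)) = √(166.2817 × (1/40 + 1/19)) = 3.5929
t = (x̄₁ - x̄₂) / SE = (52.31 - 53.71) / 3.5929 = -1.40 / 3.5929 = -0.390
p-value = 0.6982

Since p-value > α = 0.01, we fail to reject H₀.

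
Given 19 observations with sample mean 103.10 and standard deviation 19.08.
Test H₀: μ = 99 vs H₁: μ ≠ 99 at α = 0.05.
One-sample t-test:
H₀: μ = 99
H₁: μ ≠ 99
df = n - 1 = 18
t = (x̄ - μ₀) / (s/√n) = (103.10 - 99) / (19.08/√19) = 0.937
p-value = 0.3613

Since p-value > α = 0.05, we fail to reject H₀.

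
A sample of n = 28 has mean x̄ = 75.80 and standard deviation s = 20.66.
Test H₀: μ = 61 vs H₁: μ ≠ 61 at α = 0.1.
One-sample t-test:
H₀: μ = 61
H₁: μ ≠ 61
df = n - 1 = 27
t = (x̄ - μ₀) / (s/√n) = (75.80 - 61) / (20.66/√28) = 3.791
p-value = 0.0008

Since p-value < α = 0.1, we reject H₀.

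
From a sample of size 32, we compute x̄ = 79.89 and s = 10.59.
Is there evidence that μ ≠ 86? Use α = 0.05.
One-sample t-test:
H₀: μ = 86
H₁: μ ≠ 86
df = n - 1 = 31
t = (x̄ - μ₀) / (s/√n) = (79.89 - 86) / (10.59/√32) = -3.264
p-value = 0.0027

Since p-value < α = 0.05, we reject H₀.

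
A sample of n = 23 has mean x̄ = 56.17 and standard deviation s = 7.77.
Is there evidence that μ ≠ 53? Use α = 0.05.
One-sample t-test:
H₀: μ = 53
H₁: μ ≠ 53
df = n - 1 = 22
t = (x̄ - μ₀) / (s/√n) = (56.17 - 53) / (7.77/√23) = 1.957
p-value = 0.0632

Since p-value > α = 0.05, we fail to reject H₀.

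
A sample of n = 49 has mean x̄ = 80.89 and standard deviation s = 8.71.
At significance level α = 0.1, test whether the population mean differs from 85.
One-sample t-test:
H₀: μ = 85
H₁: μ ≠ 85
df = n - 1 = 48
t = (x̄ - μ₀) / (s/√n) = (80.89 - 85) / (8.71/√49) = -3.303
p-value = 0.0018

Since p-value < α = 0.1, we reject H₀.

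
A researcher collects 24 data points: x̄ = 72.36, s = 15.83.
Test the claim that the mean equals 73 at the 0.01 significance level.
One-sample t-test:
H₀: μ = 73
H₁: μ ≠ 73
df = n - 1 = 23
t = (x̄ - μ₀) / (s/√n) = (72.36 - 73) / (15.83/√24) = -0.198
p-value = 0.8447

Since p-value > α = 0.01, we fail to reject H₀.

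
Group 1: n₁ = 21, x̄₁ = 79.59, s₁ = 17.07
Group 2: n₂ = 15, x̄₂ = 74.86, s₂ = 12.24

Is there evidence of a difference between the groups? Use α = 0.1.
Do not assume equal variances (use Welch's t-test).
Welch's two-sample t-test:
H₀: μ₁ = μ₂
H₁: μ₁ ≠ μ₂
s₁²/n₁ = 17.07²/21 = 13.8755,  s₂²/n₂ = 12.24²/15 = 9.9878
SE = √(s₁²/n₁ + s₂²/n₂) = √(13.8755 + 9.9878) = 4.8850
df (Welch-Satterthwaite) = (s₁²/n₁ + s₂²/n₂)² / [(s₁²/n₁)²/(n₁-1) + (s₂²/n₂)²/(n₂-1)] ≈ 33.99
t = (x̄₁ - x̄₂) / SE = (79.59 - 74.86) / 4.8850 = 4.73 / 4.8850 = 0.968
p-value = 0.3397

Since p-value > α = 0.1, we fail to reject H₀.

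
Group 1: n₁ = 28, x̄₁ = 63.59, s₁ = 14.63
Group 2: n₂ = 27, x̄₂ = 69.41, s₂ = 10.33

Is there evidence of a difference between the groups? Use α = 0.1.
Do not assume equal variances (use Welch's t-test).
Welch's two-sample t-test:
H₀: μ₁ = μ₂
H₁: μ₁ ≠ μ₂
s₁²/n₁ = 14.63²/28 = 7.6442,  s₂²/n₂ = 10.33²/27 = 3.9522
SE = √(s₁²/n₁ + s₂²/n₂) = √(7.6442 + 3.9522) = 3.4053
df (Welch-Satterthwaite) = (s₁²/n₁ + s₂²/n₂)² / [(s₁²/n₁)²/(n₁-1) + (s₂²/n₂)²/(n₂-1)] ≈ 48.64
t = (x̄₁ - x̄₂) / SE = (63.59 - 69.41) / 3.4053 = -5.82 / 3.4053 = -1.709
p-value = 0.0938

Since p-value < α = 0.1, we reject H₀.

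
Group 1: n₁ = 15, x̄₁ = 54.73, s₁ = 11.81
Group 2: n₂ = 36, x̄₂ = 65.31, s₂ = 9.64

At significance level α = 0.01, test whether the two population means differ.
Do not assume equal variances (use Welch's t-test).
Welch's two-sample t-test:
H₀: μ₁ = μ₂
H₁: μ₁ ≠ μ₂
s₁²/n₁ = 11.81²/15 = 9.2984,  s₂²/n₂ = 9.64²/36 = 2.5814
SE = √(s₁²/n₁ + s₂²/n₂) = √(9.2984 + 2.5814) = 3.4467
df (Welch-Satterthwaite) = (s₁²/n₁ + s₂²/n₂)² / [(s₁²/n₁)²/(n₁-1) + (s₂²/n₂)²/(n₂-1)] ≈ 22.17
t = (x̄₁ - x̄₂) / SE = (54.73 - 65.31) / 3.4467 = -10.58 / 3.4467 = -3.070
p-value = 0.0056

Since p-value < α = 0.01, we reject H₀.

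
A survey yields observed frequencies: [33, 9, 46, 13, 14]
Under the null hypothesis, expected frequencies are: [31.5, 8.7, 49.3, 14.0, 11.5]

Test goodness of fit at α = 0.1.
Chi-square goodness of fit test:
H₀: observed counts match expected distribution
H₁: observed counts differ from expected distribution
df = k - 1 = 4
χ² = Σ(O - E)²/E
   = (33 - 31.5)²/31.5 + (9 - 8.7)²/8.7 + (46 - 49.3)²/49.3 + (13 - 14.0)²/14.0 + (14 - 11.5)²/11.5
   = 0.071 + 0.010 + 0.221 + 0.071 + 0.543
   = 0.92
p-value = 0.9220

Since p-value > α = 0.1, we fail to reject H₀.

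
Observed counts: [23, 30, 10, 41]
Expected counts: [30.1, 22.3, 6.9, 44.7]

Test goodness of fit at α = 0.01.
Chi-square goodness of fit test:
H₀: observed counts match expected distribution
H₁: observed counts differ from expected distribution
df = k - 1 = 3
χ² = Σ(O - E)²/E
   = (23 - 30.1)²/30.1 + (30 - 22.3)²/22.3 + (10 - 6.9)²/6.9 + (41 - 44.7)²/44.7
   = 1.675 + 2.659 + 1.393 + 0.306
   = 6.03
p-value = 0.1100

Since p-value > α = 0.01, we fail to reject H₀.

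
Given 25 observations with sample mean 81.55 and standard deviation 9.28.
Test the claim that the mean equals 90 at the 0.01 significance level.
One-sample t-test:
H₀: μ = 90
H₁: μ ≠ 90
df = n - 1 = 24
t = (x̄ - μ₀) / (s/√n) = (81.55 - 90) / (9.28/√25) = -4.553
p-value = 0.0001

Since p-value < α = 0.01, we reject H₀.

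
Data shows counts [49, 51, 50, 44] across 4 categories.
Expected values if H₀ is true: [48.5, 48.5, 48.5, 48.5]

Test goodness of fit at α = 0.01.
Chi-square goodness of fit test:
H₀: observed counts match expected distribution
H₁: observed counts differ from expected distribution
df = k - 1 = 3
χ² = Σ(O - E)²/E
   = (49 - 48.5)²/48.5 + (51 - 48.5)²/48.5 + (50 - 48.5)²/48.5 + (44 - 48.5)²/48.5
   = 0.005 + 0.129 + 0.046 + 0.418
   = 0.60
p-value = 0.8969

Since p-value > α = 0.01, we fail to reject H₀.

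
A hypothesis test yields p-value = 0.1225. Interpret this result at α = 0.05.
Since p = 0.1225 > α = 0.05, fail to reject H₀.
There is insufficient evidence to reject the null hypothesis; the result is not statistically significant at the 0.05 level.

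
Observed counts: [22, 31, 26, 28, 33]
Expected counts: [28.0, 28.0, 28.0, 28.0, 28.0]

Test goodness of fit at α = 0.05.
Chi-square goodness of fit test:
H₀: observed counts match expected distribution
H₁: observed counts differ from expected distribution
df = k - 1 = 4
χ² = Σ(O - E)²/E
   = (22 - 28.0)²/28.0 + (31 - 28.0)²/28.0 + (26 - 28.0)²/28.0 + (28 - 28.0)²/28.0 + (33 - 28.0)²/28.0
   = 1.286 + 0.321 + 0.143 + 0.000 + 0.893
   = 2.64
p-value = 0.6193

Since p-value > α = 0.05, we fail to reject H₀.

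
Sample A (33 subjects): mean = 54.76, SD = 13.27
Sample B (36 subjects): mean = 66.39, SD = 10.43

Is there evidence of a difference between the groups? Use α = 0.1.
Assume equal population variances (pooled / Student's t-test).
Student's two-sample t-test (equal variances):
H₀: μ₁ = μ₂
H₁: μ₁ ≠ μ₂
df = n₁ + n₂ - 2 = 67
Pooled variance s_p² = [(n₁-1)s₁² + (n₂-1)s₂²] / (n₁ + n₂ - 2) = [(32)(13.27²) + (35)(10.43²)] / 67 = 140.9320
SE = √(s_p²(1/n₁ + 1/n₂)) = √(140.9320 × (1/33 + 1/36)) = 2.8610
t = (x̄₁ - x̄₂) / SE = (54.76 - 66.39) / 2.8610 = -11.63 / 2.8610 = -4.065
p-value = 0.0001

Since p-value < α = 0.1, we reject H₀.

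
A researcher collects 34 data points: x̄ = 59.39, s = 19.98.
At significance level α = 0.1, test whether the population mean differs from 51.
One-sample t-test:
H₀: μ = 51
H₁: μ ≠ 51
df = n - 1 = 33
t = (x̄ - μ₀) / (s/√n) = (59.39 - 51) / (19.98/√34) = 2.449
p-value = 0.0198

Since p-value < α = 0.1, we reject H₀.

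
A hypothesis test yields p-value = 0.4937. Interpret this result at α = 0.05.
Since p = 0.4937 > α = 0.05, fail to reject H₀.
There is insufficient evidence to reject the null hypothesis; the result is not statistically significant at the 0.05 level.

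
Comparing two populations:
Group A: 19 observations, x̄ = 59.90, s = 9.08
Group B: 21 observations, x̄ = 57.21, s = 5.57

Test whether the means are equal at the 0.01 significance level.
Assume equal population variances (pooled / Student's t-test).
Student's two-sample t-test (equal variances):
H₀: μ₁ = μ₂
H₁: μ₁ ≠ μ₂
df = n₁ + n₂ - 2 = 38
Pooled variance s_p² = [(n₁-1)s₁² + (n₂-1)s₂²] / (n₁ + n₂ - 2) = [(18)(9.08²) + (20)(5.57²)] / 38 = 55.3825
SE = √(s_p²(1/n₁ + 1/n₂)) = √(55.3825 × (1/19 + 1/21)) = 2.3563
t = (x̄₁ - x̄₂) / SE = (59.90 - 57.21) / 2.3563 = 2.69 / 2.3563 = 1.142
p-value = 0.2608

Since p-value > α = 0.01, we fail to reject H₀.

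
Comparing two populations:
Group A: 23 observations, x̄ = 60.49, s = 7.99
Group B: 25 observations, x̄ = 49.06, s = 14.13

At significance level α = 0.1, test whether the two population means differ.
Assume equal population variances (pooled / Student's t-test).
Student's two-sample t-test (equal variances):
H₀: μ₁ = μ₂
H₁: μ₁ ≠ μ₂
df = n₁ + n₂ - 2 = 46
Pooled variance s_p² = [(n₁-1)s₁² + (n₂-1)s₂²] / (n₁ + n₂ - 2) = [(22)(7.99²) + (24)(14.13²)] / 46 = 134.7010
SE = √(s_p²(1/n₁ + 1/n₂)) = √(134.7010 × (1/23 + 1/25)) = 3.3533
t = (x̄₁ - x̄₂) / SE = (60.49 - 49.06) / 3.3533 = 11.43 / 3.3533 = 3.409
p-value = 0.0014

Since p-value < α = 0.1, we reject H₀.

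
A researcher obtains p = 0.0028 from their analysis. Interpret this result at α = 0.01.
Since p = 0.0028 < α = 0.01, reject H₀.
There is sufficient evidence to reject the null hypothesis; the result is statistically significant at the 0.01 level.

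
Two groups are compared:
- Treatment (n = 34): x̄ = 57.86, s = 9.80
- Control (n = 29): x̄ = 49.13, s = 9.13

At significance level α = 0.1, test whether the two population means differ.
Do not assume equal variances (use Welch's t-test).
Welch's two-sample t-test:
H₀: μ₁ = μ₂
H₁: μ₁ ≠ μ₂
s₁²/n₁ = 9.80²/34 = 2.8247,  s₂²/n₂ = 9.13²/29 = 2.8744
SE = √(s₁²/n₁ + s₂²/n₂) = √(2.8247 + 2.8744) = 2.3873
df (Welch-Satterthwaite) = (s₁²/n₁ + s₂²/n₂)² / [(s₁²/n₁)²/(n₁-1) + (s₂²/n₂)²/(n₂-1)] ≈ 60.50
t = (x̄₁ - x̄₂) / SE = (57.86 - 49.13) / 2.3873 = 8.73 / 2.3873 = 3.657
p-value = 0.0005

Since p-value < α = 0.1, we reject H₀.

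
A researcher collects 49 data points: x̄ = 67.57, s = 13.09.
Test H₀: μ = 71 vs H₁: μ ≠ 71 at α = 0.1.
One-sample t-test:
H₀: μ = 71
H₁: μ ≠ 71
df = n - 1 = 48
t = (x̄ - μ₀) / (s/√n) = (67.57 - 71) / (13.09/√49) = -1.834
p-value = 0.0728

Since p-value < α = 0.1, we reject H₀.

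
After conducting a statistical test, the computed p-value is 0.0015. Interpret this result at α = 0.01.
Since p = 0.0015 < α = 0.01, reject H₀.
There is sufficient evidence to reject the null hypothesis; the result is statistically significant at the 0.01 level.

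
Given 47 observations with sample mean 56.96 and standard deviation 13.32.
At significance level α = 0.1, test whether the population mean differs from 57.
One-sample t-test:
H₀: μ = 57
H₁: μ ≠ 57
df = n - 1 = 46
t = (x̄ - μ₀) / (s/√n) = (56.96 - 57) / (13.32/√47) = -0.021
p-value = 0.9837

Since p-value > α = 0.1, we fail to reject H₀.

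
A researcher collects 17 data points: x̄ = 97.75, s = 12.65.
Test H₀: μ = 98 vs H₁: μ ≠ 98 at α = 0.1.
One-sample t-test:
H₀: μ = 98
H₁: μ ≠ 98
df = n - 1 = 16
t = (x̄ - μ₀) / (s/√n) = (97.75 - 98) / (12.65/√17) = -0.081
p-value = 0.9361

Since p-value > α = 0.1, we fail to reject H₀.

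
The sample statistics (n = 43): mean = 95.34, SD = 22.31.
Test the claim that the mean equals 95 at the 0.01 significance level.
One-sample t-test:
H₀: μ = 95
H₁: μ ≠ 95
df = n - 1 = 42
t = (x̄ - μ₀) / (s/√n) = (95.34 - 95) / (22.31/√43) = 0.100
p-value = 0.9209

Since p-value > α = 0.01, we fail to reject H₀.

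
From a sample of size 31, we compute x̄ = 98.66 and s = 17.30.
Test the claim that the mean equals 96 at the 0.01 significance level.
One-sample t-test:
H₀: μ = 96
H₁: μ ≠ 96
df = n - 1 = 30
t = (x̄ - μ₀) / (s/√n) = (98.66 - 96) / (17.30/√31) = 0.856
p-value = 0.3987

Since p-value > α = 0.01, we fail to reject H₀.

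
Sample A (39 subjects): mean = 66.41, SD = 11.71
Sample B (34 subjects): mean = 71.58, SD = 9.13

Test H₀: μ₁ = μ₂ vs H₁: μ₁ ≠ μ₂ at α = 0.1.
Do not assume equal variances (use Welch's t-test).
Welch's two-sample t-test:
H₀: μ₁ = μ₂
H₁: μ₁ ≠ μ₂
s₁²/n₁ = 11.71²/39 = 3.5160,  s₂²/n₂ = 9.13²/34 = 2.4517
SE = √(s₁²/n₁ + s₂²/n₂) = √(3.5160 + 2.4517) = 2.4429
df (Welch-Satterthwaite) = (s₁²/n₁ + s₂²/n₂)² / [(s₁²/n₁)²/(n₁-1) + (s₂²/n₂)²/(n₂-1)] ≈ 70.18
t = (x̄₁ - x̄₂) / SE = (66.41 - 71.58) / 2.4429 = -5.17 / 2.4429 = -2.116
p-value = 0.0379

Since p-value < α = 0.1, we reject H₀.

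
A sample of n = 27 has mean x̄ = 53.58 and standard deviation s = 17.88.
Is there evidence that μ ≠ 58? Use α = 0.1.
One-sample t-test:
H₀: μ = 58
H₁: μ ≠ 58
df = n - 1 = 26
t = (x̄ - μ₀) / (s/√n) = (53.58 - 58) / (17.88/√27) = -1.285
p-value = 0.2103

Since p-value > α = 0.1, we fail to reject H₀.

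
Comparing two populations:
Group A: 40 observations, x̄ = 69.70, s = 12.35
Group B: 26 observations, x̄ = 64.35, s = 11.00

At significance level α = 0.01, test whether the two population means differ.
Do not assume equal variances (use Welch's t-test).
Welch's two-sample t-test:
H₀: μ₁ = μ₂
H₁: μ₁ ≠ μ₂
s₁²/n₁ = 12.35²/40 = 3.8131,  s₂²/n₂ = 11.00²/26 = 4.6538
SE = √(s₁²/n₁ + s₂²/n₂) = √(3.8131 + 4.6538) = 2.9098
df (Welch-Satterthwaite) = (s₁²/n₁ + s₂²/n₂)² / [(s₁²/n₁)²/(n₁-1) + (s₂²/n₂)²/(n₂-1)] ≈ 57.85
t = (x̄₁ - x̄₂) / SE = (69.70 - 64.35) / 2.9098 = 5.35 / 2.9098 = 1.839
p-value = 0.0711

Since p-value > α = 0.01, we fail to reject H₀.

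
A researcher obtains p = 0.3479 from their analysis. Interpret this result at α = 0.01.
Since p = 0.3479 > α = 0.01, fail to reject H₀.
There is insufficient evidence to reject the null hypothesis; the result is not statistically significant at the 0.01 level.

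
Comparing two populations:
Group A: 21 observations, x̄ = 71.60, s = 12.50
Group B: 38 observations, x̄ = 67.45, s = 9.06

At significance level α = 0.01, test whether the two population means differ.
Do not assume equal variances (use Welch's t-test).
Welch's two-sample t-test:
H₀: μ₁ = μ₂
H₁: μ₁ ≠ μ₂
s₁²/n₁ = 12.50²/21 = 7.4405,  s₂²/n₂ = 9.06²/38 = 2.1601
SE = √(s₁²/n₁ + s₂²/n₂) = √(7.4405 + 2.1601) = 3.0985
df (Welch-Satterthwaite) = (s₁²/n₁ + s₂²/n₂)² / [(s₁²/n₁)²/(n₁-1) + (s₂²/n₂)²/(n₂-1)] ≈ 31.85
t = (x̄₁ - x̄₂) / SE = (71.60 - 67.45) / 3.0985 = 4.15 / 3.0985 = 1.339
p-value = 0.1899

Since p-value > α = 0.01, we fail to reject H₀.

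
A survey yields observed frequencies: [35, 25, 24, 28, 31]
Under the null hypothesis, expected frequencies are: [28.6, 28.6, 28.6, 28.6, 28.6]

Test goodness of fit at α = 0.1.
Chi-square goodness of fit test:
H₀: observed counts match expected distribution
H₁: observed counts differ from expected distribution
df = k - 1 = 4
χ² = Σ(O - E)²/E
   = (35 - 28.6)²/28.6 + (25 - 28.6)²/28.6 + (24 - 28.6)²/28.6 + (28 - 28.6)²/28.6 + (31 - 28.6)²/28.6
   = 1.432 + 0.453 + 0.740 + 0.013 + 0.201
   = 2.84
p-value = 0.5851

Since p-value > α = 0.1, we fail to reject H₀.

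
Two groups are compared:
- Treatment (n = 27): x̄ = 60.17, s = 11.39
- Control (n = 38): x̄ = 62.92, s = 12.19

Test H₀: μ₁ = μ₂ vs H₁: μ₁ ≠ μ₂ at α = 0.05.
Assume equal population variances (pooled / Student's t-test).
Student's two-sample t-test (equal variances):
H₀: μ₁ = μ₂
H₁: μ₁ ≠ μ₂
df = n₁ + n₂ - 2 = 63
Pooled variance s_p² = [(n₁-1)s₁² + (n₂-1)s₂²] / (n₁ + n₂ - 2) = [(26)(11.39²) + (37)(12.19²)] / 63 = 140.8110
SE = √(s_p²(1/n₁ + 1/n₂)) = √(140.8110 × (1/27 + 1/38)) = 2.9868
t = (x̄₁ - x̄₂) / SE = (60.17 - 62.92) / 2.9868 = -2.75 / 2.9868 = -0.921
p-value = 0.3607

Since p-value > α = 0.05, we fail to reject H₀.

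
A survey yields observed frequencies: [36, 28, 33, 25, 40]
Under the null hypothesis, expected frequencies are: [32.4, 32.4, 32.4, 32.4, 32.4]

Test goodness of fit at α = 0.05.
Chi-square goodness of fit test:
H₀: observed counts match expected distribution
H₁: observed counts differ from expected distribution
df = k - 1 = 4
χ² = Σ(O - E)²/E
   = (36 - 32.4)²/32.4 + (28 - 32.4)²/32.4 + (33 - 32.4)²/32.4 + (25 - 32.4)²/32.4 + (40 - 32.4)²/32.4
   = 0.400 + 0.598 + 0.011 + 1.690 + 1.783
   = 4.48
p-value = 0.3447

Since p-value > α = 0.05, we fail to reject H₀.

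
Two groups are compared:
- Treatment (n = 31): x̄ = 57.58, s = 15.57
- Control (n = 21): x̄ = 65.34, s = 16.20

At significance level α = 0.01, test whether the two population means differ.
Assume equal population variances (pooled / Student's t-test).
Student's two-sample t-test (equal variances):
H₀: μ₁ = μ₂
H₁: μ₁ ≠ μ₂
df = n₁ + n₂ - 2 = 50
Pooled variance s_p² = [(n₁-1)s₁² + (n₂-1)s₂²] / (n₁ + n₂ - 2) = [(30)(15.57²) + (20)(16.20²)] / 50 = 250.4309
SE = √(s_p²(1/n₁ + 1/n₂)) = √(250.4309 × (1/31 + 1/21)) = 4.4725
t = (x̄₁ - x̄₂) / SE = (57.58 - 65.34) / 4.4725 = -7.76 / 4.4725 = -1.735
p-value = 0.0889

Since p-value > α = 0.01, we fail to reject H₀.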